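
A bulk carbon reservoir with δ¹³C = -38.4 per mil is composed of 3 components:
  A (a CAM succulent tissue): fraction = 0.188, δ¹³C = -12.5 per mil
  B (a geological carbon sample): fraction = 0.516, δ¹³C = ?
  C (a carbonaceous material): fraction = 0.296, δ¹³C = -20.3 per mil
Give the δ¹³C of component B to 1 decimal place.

Isotope mass balance: δ_bulk = Σ fᵢ·δᵢ.
-38.4 = 0.188×(-12.5) + 0.516×δ_B + 0.296×(-20.3)
0.516·δ_B = -38.4 − (-8.359) = -30.041
δ_B = -30.041 / 0.516 = -58.22 per mil

-58.2 per mil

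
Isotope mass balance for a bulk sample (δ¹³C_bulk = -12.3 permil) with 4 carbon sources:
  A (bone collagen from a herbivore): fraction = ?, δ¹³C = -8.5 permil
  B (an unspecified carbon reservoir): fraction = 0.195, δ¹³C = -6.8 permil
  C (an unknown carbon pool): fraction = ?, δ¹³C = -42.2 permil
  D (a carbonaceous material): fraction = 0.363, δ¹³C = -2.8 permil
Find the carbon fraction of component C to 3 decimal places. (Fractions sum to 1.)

Let f_C and f_A be the unknown fractions; fractions sum to 1 so f_C + f_A = 0.442.
Mass balance: Σ fᵢ·δᵢ = δ_bulk ⇒ f_C·(-42.2) + f_A·(-8.5) = -12.3 − (-2.342) = -9.958
Substitute f_A = 0.442 − f_C:
f_C·(-42.2 − -8.5) = -9.958 − 0.442×(-8.5) = -6.201
f_C = -6.201 / -33.7 = 0.1840

0.184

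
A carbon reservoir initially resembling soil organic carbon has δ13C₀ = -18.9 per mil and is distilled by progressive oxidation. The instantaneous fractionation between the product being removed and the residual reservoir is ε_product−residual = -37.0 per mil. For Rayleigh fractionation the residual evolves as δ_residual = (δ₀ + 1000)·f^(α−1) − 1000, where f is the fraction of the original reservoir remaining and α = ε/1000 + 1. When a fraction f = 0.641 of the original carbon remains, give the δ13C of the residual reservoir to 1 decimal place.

-2.6 per mil

Rayleigh residual: δ_res = (δ₀ + 1000)·f^(α−1) − 1000
α = ε/1000 + 1 = 0.96300, so α − 1 = -0.03700
f^(α−1) = 0.641^(-0.03700) = 1.016591
δ_res = (-18.9 + 1000) × 1.016591 − 1000 = 997.377 − 1000 = -2.62 per mil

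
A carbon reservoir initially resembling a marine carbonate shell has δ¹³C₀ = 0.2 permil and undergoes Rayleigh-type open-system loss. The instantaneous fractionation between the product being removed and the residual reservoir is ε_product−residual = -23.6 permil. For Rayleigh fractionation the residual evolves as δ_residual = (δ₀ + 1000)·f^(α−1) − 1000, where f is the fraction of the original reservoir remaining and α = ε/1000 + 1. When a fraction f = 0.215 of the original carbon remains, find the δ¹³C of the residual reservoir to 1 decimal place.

Rayleigh residual: δ_res = (δ₀ + 1000)·f^(α−1) − 1000
α = ε/1000 + 1 = 0.97640, so α − 1 = -0.02360
f^(α−1) = 0.215^(-0.02360) = 1.036942
δ_res = (0.2 + 1000) × 1.036942 − 1000 = 1037.149 − 1000 = 37.15 permil

37.1 permil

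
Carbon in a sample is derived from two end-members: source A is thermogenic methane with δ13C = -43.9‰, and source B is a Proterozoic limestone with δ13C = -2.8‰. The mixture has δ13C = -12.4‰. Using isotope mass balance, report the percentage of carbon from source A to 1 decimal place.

23.4%

δ_mix = f_A·δ_A + (1 − f_A)·δ_B  ⇒  f_A = (δ_mix − δ_B)/(δ_A − δ_B)
f_A = (-12.4 − (-2.8)) / (-43.9 − (-2.8))
f_A = -9.6 / -41.1 = 0.2336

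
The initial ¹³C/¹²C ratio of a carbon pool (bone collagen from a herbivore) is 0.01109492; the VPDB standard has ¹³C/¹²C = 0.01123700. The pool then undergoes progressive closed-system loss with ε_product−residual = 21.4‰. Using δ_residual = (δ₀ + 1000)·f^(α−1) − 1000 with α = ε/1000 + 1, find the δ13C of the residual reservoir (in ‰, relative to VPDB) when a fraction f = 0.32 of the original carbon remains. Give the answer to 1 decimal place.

δ₀ = (0.01109492/0.01123700 − 1)×1000 = (0.987356 − 1)×1000 = -12.644‰
α − 1 = ε/1000 = 0.0214
f^(α−1) = 0.32^(0.0214) = 0.975911
δ_res = (-12.644 + 1000) × 0.975911 − 1000 = 963.572 − 1000 = -36.43‰

-36.4‰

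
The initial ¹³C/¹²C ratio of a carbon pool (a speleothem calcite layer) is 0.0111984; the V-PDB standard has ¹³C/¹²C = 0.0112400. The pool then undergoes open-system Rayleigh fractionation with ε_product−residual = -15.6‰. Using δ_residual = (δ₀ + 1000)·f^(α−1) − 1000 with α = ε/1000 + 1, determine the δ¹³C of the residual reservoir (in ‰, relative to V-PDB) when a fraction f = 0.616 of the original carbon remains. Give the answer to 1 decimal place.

3.9‰

δ₀ = (0.0111984/0.0112400 − 1)×1000 = (0.996299 − 1)×1000 = -3.701‰
α − 1 = ε/1000 = -0.0156
f^(α−1) = 0.616^(-0.0156) = 1.007587
δ_res = (-3.701 + 1000) × 1.007587 − 1000 = 1003.858 − 1000 = 3.86‰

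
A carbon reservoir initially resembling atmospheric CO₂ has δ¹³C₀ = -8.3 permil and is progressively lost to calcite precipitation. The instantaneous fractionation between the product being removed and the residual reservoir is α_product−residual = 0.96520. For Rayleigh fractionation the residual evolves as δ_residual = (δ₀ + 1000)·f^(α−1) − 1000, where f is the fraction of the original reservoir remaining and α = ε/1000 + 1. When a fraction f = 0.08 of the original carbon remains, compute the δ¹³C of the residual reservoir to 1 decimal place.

Rayleigh residual: δ_res = (δ₀ + 1000)·f^(α−1) − 1000
α − 1 = -0.03480
f^(α−1) = 0.08^(-0.03480) = 1.091874
δ_res = (-8.3 + 1000) × 1.091874 − 1000 = 1082.811 − 1000 = 82.81 permil

82.8 permil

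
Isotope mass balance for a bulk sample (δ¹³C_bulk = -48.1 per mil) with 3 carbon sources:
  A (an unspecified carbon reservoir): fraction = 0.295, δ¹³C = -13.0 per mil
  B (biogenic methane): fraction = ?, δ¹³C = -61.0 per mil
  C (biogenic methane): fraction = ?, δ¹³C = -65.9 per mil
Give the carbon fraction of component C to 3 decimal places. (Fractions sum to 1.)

0.257

Let f_C and f_B be the unknown fractions; fractions sum to 1 so f_C + f_B = 0.705.
Mass balance: Σ fᵢ·δᵢ = δ_bulk ⇒ f_C·(-65.9) + f_B·(-61.0) = -48.1 − (-3.835) = -44.265
Substitute f_B = 0.705 − f_C:
f_C·(-65.9 − -61.0) = -44.265 − 0.705×(-61.0) = -1.260
f_C = -1.260 / -4.9 = 0.2571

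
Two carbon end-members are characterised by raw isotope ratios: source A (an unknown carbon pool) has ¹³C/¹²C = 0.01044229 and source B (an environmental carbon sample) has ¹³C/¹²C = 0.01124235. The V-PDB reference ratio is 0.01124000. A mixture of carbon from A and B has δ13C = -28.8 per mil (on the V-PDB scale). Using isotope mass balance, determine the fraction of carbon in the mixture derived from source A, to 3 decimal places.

δ_A = (0.01044229/0.01124000 − 1)×1000 = (0.929029 − 1)×1000 = -70.971 per mil
δ_B = (0.01124235/0.01124000 − 1)×1000 = (1.000209 − 1)×1000 = 0.209 per mil
f_A = (δ_mix − δ_B)/(δ_A − δ_B) = (-28.8 − (0.209))/(-70.971 − (0.209))
f_A = -29.009 / -71.180 = 0.4075

0.408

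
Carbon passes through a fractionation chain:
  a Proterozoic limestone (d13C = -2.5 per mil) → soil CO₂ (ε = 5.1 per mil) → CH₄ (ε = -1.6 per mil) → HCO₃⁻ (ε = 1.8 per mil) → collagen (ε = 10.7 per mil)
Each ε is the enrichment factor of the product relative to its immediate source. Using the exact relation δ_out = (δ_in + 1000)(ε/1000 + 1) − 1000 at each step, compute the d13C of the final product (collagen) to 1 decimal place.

13.5 per mil

step 1: δ = (-2.50 + 1000)·(5.1/1000 + 1) − 1000 = 2.59 per mil
step 2: δ = (2.59 + 1000)·(-1.6/1000 + 1) − 1000 = 0.98 per mil
step 3: δ = (0.98 + 1000)·(1.8/1000 + 1) − 1000 = 2.78 per mil
step 4: δ = (2.78 + 1000)·(10.7/1000 + 1) − 1000 = 13.51 per mil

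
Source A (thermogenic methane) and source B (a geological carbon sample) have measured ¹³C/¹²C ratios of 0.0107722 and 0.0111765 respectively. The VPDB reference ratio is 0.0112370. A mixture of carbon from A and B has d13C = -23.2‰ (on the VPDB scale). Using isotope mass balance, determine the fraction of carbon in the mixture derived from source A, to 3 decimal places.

δ_A = (0.0107722/0.0112370 − 1)×1000 = (0.958637 − 1)×1000 = -41.363‰
δ_B = (0.0111765/0.0112370 − 1)×1000 = (0.994616 − 1)×1000 = -5.384‰
f_A = (δ_mix − δ_B)/(δ_A − δ_B) = (-23.2 − (-5.384))/(-41.363 − (-5.384))
f_A = -17.816 / -35.979 = 0.4952

0.495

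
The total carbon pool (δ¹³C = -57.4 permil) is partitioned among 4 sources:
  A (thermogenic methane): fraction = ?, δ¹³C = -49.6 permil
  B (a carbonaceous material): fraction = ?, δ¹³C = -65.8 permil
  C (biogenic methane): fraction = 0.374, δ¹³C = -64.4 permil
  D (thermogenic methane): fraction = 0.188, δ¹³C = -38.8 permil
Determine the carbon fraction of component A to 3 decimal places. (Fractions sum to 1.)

Let f_A and f_B be the unknown fractions; fractions sum to 1 so f_A + f_B = 0.438.
Mass balance: Σ fᵢ·δᵢ = δ_bulk ⇒ f_A·(-49.6) + f_B·(-65.8) = -57.4 − (-31.380) = -26.020
Substitute f_B = 0.438 − f_A:
f_A·(-49.6 − -65.8) = -26.020 − 0.438×(-65.8) = 2.800
f_A = 2.800 / 16.2 = 0.1729

0.173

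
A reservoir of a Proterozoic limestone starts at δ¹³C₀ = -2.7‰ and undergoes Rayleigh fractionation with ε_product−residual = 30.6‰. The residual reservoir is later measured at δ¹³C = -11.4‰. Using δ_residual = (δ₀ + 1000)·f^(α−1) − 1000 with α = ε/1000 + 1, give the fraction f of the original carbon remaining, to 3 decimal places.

α − 1 = ε/1000 = 0.0306
(δ_res + 1000)/(δ₀ + 1000) = (-11.4 + 1000)/(-2.7 + 1000) = 988.6/997.3 = 0.991276
f = 0.991276^(1/0.0306) = exp(ln(0.991276)/0.0306) = exp(-0.00876/0.0306)
f = exp(-0.2863) = 0.7510

0.751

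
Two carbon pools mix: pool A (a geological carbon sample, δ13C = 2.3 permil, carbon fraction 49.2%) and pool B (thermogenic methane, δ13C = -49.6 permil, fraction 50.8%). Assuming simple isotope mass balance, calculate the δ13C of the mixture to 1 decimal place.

-24.1 permil

δ_mix = f_A·δ_A + f_B·δ_B
δ_mix = 0.492 × (2.3) + 0.508 × (-49.6)
δ_mix = 1.13 + -25.20 = -24.07 permil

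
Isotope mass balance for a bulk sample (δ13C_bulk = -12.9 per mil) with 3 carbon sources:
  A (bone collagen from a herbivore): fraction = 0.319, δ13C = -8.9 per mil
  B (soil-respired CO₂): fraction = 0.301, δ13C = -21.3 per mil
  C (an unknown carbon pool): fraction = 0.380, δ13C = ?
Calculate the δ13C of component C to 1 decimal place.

Isotope mass balance: δ_bulk = Σ fᵢ·δᵢ.
-12.9 = 0.319×(-8.9) + 0.301×(-21.3) + 0.380×δ_C
0.380·δ_C = -12.9 − (-9.250) = -3.650
δ_C = -3.650 / 0.380 = -9.60 per mil

-9.6 per mil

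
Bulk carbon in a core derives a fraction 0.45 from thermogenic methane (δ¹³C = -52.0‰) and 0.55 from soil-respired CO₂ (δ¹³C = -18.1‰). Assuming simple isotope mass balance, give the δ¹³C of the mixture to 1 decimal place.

-33.4‰

δ_mix = f_A·δ_A + f_B·δ_B
δ_mix = 0.45 × (-52.0) + 0.55 × (-18.1)
δ_mix = -23.40 + -9.96 = -33.36‰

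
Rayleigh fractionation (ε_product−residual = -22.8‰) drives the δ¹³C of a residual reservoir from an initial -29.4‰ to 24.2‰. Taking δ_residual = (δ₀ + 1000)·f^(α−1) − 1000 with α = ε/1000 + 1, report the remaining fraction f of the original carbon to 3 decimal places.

α − 1 = ε/1000 = -0.0228
(δ_res + 1000)/(δ₀ + 1000) = (24.2 + 1000)/(-29.4 + 1000) = 1024.2/970.6 = 1.055224
f = 1.055224^(1/-0.0228) = exp(ln(1.055224)/-0.0228) = exp(0.05375/-0.0228)
f = exp(-2.3576) = 0.0946

0.095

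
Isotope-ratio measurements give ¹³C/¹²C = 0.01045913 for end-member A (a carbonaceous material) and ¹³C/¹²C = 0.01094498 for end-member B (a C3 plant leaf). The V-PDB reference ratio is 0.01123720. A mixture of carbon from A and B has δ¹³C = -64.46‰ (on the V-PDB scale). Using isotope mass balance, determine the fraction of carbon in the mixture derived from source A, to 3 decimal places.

0.889

δ_A = (0.01045913/0.01123720 − 1)×1000 = (0.930759 − 1)×1000 = -69.241‰
δ_B = (0.01094498/0.01123720 − 1)×1000 = (0.973995 − 1)×1000 = -26.005‰
f_A = (δ_mix − δ_B)/(δ_A − δ_B) = (-64.46 − (-26.005))/(-69.241 − (-26.005))
f_A = -38.455 / -43.236 = 0.8894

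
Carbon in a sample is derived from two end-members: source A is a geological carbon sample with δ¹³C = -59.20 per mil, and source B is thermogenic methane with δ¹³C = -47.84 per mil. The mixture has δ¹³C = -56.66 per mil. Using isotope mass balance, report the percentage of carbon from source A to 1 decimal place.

77.6%

δ_mix = f_A·δ_A + (1 − f_A)·δ_B  ⇒  f_A = (δ_mix − δ_B)/(δ_A − δ_B)
f_A = (-56.66 − (-47.84)) / (-59.20 − (-47.84))
f_A = -8.82 / -11.36 = 0.7764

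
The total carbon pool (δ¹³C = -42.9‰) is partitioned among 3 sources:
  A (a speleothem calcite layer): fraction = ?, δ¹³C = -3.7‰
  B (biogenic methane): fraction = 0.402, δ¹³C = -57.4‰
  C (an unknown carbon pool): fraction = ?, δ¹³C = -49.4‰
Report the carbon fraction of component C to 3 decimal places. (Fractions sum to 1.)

0.385

Let f_C and f_A be the unknown fractions; fractions sum to 1 so f_C + f_A = 0.598.
Mass balance: Σ fᵢ·δᵢ = δ_bulk ⇒ f_C·(-49.4) + f_A·(-3.7) = -42.9 − (-23.075) = -19.825
Substitute f_A = 0.598 − f_C:
f_C·(-49.4 − -3.7) = -19.825 − 0.598×(-3.7) = -17.613
f_C = -17.613 / -45.7 = 0.3854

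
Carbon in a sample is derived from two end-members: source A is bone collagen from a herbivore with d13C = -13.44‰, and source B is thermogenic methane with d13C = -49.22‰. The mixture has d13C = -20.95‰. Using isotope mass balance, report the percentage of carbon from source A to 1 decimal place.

79.0%

δ_mix = f_A·δ_A + (1 − f_A)·δ_B  ⇒  f_A = (δ_mix − δ_B)/(δ_A − δ_B)
f_A = (-20.95 − (-49.22)) / (-13.44 − (-49.22))
f_A = 28.27 / 35.78 = 0.7901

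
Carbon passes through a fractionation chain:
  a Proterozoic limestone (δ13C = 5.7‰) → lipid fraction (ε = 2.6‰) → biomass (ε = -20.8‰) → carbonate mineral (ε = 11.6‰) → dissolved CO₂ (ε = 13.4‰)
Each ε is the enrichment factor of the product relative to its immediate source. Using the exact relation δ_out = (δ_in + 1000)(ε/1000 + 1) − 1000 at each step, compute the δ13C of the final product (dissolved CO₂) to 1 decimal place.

step 1: δ = (5.70 + 1000)·(2.6/1000 + 1) − 1000 = 8.31‰
step 2: δ = (8.31 + 1000)·(-20.8/1000 + 1) − 1000 = -12.66‰
step 3: δ = (-12.66 + 1000)·(11.6/1000 + 1) − 1000 = -1.20‰
step 4: δ = (-1.20 + 1000)·(13.4/1000 + 1) − 1000 = 12.18‰

12.2‰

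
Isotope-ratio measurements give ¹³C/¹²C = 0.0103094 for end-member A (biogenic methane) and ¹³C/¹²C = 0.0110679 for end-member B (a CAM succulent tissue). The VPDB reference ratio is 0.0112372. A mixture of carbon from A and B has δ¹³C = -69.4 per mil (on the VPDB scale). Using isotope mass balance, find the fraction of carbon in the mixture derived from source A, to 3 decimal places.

δ_A = (0.0103094/0.0112372 − 1)×1000 = (0.917435 − 1)×1000 = -82.565 per mil
δ_B = (0.0110679/0.0112372 − 1)×1000 = (0.984934 − 1)×1000 = -15.066 per mil
f_A = (δ_mix − δ_B)/(δ_A − δ_B) = (-69.4 − (-15.066))/(-82.565 − (-15.066))
f_A = -54.334 / -67.499 = 0.8050

0.805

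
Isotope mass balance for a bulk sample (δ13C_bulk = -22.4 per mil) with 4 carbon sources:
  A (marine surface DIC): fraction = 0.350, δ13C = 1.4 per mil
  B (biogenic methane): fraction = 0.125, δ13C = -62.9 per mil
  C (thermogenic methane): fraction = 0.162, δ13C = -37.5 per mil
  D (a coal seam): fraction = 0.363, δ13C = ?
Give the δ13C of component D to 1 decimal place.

-24.7 per mil

Isotope mass balance: δ_bulk = Σ fᵢ·δᵢ.
-22.4 = 0.350×(1.4) + 0.125×(-62.9) + 0.162×(-37.5) + 0.363×δ_D
0.363·δ_D = -22.4 − (-13.447) = -8.952
δ_D = -8.952 / 0.363 = -24.66 per mil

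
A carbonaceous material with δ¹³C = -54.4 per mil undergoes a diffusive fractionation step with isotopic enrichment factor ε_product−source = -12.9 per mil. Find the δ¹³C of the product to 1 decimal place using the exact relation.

-66.6 per mil

To first order, δ_product ≈ δ_source + ε = -67.3 per mil.
Exactly, δ_product = (δ_source + 1000)·(ε/1000 + 1) − 1000.
δ_product = (-54.4 + 1000) × (-12.9/1000 + 1) − 1000
δ_product = -66.60 per mil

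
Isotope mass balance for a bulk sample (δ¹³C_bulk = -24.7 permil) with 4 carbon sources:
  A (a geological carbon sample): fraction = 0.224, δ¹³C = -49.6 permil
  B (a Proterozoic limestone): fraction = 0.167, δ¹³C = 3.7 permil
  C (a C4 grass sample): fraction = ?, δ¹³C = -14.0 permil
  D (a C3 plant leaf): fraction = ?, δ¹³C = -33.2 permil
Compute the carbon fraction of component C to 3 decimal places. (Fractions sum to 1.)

0.313

Let f_C and f_D be the unknown fractions; fractions sum to 1 so f_C + f_D = 0.609.
Mass balance: Σ fᵢ·δᵢ = δ_bulk ⇒ f_C·(-14.0) + f_D·(-33.2) = -24.7 − (-10.492) = -14.207
Substitute f_D = 0.609 − f_C:
f_C·(-14.0 − -33.2) = -14.207 − 0.609×(-33.2) = 6.011
f_C = 6.011 / 19.2 = 0.3131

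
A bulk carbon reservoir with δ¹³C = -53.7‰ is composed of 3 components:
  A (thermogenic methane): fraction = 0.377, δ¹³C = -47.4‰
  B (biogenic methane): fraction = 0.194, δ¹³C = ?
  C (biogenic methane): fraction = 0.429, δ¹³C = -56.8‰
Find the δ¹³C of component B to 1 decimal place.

Isotope mass balance: δ_bulk = Σ fᵢ·δᵢ.
-53.7 = 0.377×(-47.4) + 0.194×δ_B + 0.429×(-56.8)
0.194·δ_B = -53.7 − (-42.237) = -11.463
δ_B = -11.463 / 0.194 = -59.09‰

-59.1‰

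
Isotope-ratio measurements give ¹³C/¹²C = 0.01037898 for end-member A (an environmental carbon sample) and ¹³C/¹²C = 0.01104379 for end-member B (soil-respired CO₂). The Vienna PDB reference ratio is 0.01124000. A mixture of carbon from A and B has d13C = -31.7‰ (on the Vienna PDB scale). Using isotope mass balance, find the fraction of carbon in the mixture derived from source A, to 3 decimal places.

δ_A = (0.01037898/0.01124000 − 1)×1000 = (0.923397 − 1)×1000 = -76.603‰
δ_B = (0.01104379/0.01124000 − 1)×1000 = (0.982544 − 1)×1000 = -17.456‰
f_A = (δ_mix − δ_B)/(δ_A − δ_B) = (-31.7 − (-17.456))/(-76.603 − (-17.456))
f_A = -14.244 / -59.147 = 0.2408

0.241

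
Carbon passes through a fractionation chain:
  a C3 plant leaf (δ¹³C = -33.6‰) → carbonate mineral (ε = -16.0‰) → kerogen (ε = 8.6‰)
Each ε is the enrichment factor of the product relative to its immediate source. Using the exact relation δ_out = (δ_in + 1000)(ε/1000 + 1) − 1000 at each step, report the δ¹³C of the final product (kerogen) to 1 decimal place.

-40.9‰

step 1: δ = (-33.60 + 1000)·(-16.0/1000 + 1) − 1000 = -49.06‰
step 2: δ = (-49.06 + 1000)·(8.6/1000 + 1) − 1000 = -40.88‰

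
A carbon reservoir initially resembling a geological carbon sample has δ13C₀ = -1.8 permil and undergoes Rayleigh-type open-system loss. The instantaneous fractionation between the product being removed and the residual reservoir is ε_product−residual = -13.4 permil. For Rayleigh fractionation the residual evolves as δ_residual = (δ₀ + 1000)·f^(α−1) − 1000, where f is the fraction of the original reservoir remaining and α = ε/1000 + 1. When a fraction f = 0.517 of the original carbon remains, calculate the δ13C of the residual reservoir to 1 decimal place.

Rayleigh residual: δ_res = (δ₀ + 1000)·f^(α−1) − 1000
α = ε/1000 + 1 = 0.98660, so α − 1 = -0.01340
f^(α−1) = 0.517^(-0.01340) = 1.008879
δ_res = (-1.8 + 1000) × 1.008879 − 1000 = 1007.063 − 1000 = 7.06 permil

7.1 permil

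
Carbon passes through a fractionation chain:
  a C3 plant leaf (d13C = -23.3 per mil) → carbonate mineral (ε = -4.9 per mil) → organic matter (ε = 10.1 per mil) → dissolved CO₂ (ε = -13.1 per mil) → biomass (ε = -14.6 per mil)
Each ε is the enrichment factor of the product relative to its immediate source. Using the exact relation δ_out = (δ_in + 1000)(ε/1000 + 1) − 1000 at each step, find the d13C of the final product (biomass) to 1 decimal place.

step 1: δ = (-23.30 + 1000)·(-4.9/1000 + 1) − 1000 = -28.09 per mil
step 2: δ = (-28.09 + 1000)·(10.1/1000 + 1) − 1000 = -18.27 per mil
step 3: δ = (-18.27 + 1000)·(-13.1/1000 + 1) − 1000 = -31.13 per mil
step 4: δ = (-31.13 + 1000)·(-14.6/1000 + 1) − 1000 = -45.28 per mil

-45.3 per mil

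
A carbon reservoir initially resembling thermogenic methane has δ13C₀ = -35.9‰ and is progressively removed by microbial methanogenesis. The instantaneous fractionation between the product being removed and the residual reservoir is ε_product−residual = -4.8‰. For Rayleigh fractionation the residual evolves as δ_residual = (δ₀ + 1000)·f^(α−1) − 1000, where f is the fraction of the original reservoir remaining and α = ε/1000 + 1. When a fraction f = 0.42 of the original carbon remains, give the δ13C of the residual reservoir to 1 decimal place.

Rayleigh residual: δ_res = (δ₀ + 1000)·f^(α−1) − 1000
α = ε/1000 + 1 = 0.99520, so α − 1 = -0.00480
f^(α−1) = 0.42^(-0.00480) = 1.004173
δ_res = (-35.9 + 1000) × 1.004173 − 1000 = 968.123 − 1000 = -31.88‰

-31.9‰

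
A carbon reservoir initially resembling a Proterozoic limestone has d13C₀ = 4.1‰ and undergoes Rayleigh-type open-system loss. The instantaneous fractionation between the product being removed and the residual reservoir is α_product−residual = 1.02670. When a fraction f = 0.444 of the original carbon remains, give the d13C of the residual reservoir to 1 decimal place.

Rayleigh residual: δ_res = (δ₀ + 1000)·f^(α−1) − 1000
α − 1 = 0.02670
f^(α−1) = 0.444^(0.02670) = 0.978555
δ_res = (4.1 + 1000) × 0.978555 − 1000 = 982.567 − 1000 = -17.43‰

-17.4‰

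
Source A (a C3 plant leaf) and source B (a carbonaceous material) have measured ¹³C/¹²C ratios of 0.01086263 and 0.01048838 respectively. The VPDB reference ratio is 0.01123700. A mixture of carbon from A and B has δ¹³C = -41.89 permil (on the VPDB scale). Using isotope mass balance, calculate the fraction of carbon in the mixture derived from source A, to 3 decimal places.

δ_A = (0.01086263/0.01123700 − 1)×1000 = (0.966684 − 1)×1000 = -33.316 permil
δ_B = (0.01048838/0.01123700 − 1)×1000 = (0.933379 − 1)×1000 = -66.621 permil
f_A = (δ_mix − δ_B)/(δ_A − δ_B) = (-41.89 − (-66.621))/(-33.316 − (-66.621))
f_A = 24.731 / 33.305 = 0.7426

0.743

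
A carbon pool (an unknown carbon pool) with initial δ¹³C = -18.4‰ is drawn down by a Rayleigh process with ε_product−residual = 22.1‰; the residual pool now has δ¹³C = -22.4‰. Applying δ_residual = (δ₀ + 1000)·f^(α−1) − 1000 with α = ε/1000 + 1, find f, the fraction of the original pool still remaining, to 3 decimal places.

0.831

α − 1 = ε/1000 = 0.0221
(δ_res + 1000)/(δ₀ + 1000) = (-22.4 + 1000)/(-18.4 + 1000) = 977.6/981.6 = 0.995925
f = 0.995925^(1/0.0221) = exp(ln(0.995925)/0.0221) = exp(-0.00408/0.0221)
f = exp(-0.1848) = 0.8313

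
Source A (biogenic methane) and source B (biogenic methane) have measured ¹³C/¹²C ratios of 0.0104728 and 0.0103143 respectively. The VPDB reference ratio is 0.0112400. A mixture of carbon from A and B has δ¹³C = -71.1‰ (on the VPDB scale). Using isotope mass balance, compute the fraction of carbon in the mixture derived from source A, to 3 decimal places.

δ_A = (0.0104728/0.0112400 − 1)×1000 = (0.931744 − 1)×1000 = -68.256‰
δ_B = (0.0103143/0.0112400 − 1)×1000 = (0.917642 − 1)×1000 = -82.358‰
f_A = (δ_mix − δ_B)/(δ_A − δ_B) = (-71.1 − (-82.358))/(-68.256 − (-82.358))
f_A = 11.258 / 14.101 = 0.7983

0.798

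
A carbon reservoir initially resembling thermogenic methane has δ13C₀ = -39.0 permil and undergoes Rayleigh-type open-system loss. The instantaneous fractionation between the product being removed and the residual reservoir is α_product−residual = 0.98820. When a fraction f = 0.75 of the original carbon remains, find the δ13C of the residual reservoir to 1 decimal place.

-35.7 permil

Rayleigh residual: δ_res = (δ₀ + 1000)·f^(α−1) − 1000
α − 1 = -0.01180
f^(α−1) = 0.75^(-0.01180) = 1.003400
δ_res = (-39.0 + 1000) × 1.003400 − 1000 = 964.268 − 1000 = -35.73 permil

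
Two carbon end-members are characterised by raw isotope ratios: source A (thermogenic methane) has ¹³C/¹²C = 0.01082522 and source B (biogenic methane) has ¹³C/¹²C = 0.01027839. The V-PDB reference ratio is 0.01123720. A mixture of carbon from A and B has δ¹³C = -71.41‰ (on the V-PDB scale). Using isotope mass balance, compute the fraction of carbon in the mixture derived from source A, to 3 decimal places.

0.286

δ_A = (0.01082522/0.01123720 − 1)×1000 = (0.963338 − 1)×1000 = -36.662‰
δ_B = (0.01027839/0.01123720 − 1)×1000 = (0.914675 − 1)×1000 = -85.325‰
f_A = (δ_mix − δ_B)/(δ_A − δ_B) = (-71.41 − (-85.325))/(-36.662 − (-85.325))
f_A = 13.915 / 48.662 = 0.2859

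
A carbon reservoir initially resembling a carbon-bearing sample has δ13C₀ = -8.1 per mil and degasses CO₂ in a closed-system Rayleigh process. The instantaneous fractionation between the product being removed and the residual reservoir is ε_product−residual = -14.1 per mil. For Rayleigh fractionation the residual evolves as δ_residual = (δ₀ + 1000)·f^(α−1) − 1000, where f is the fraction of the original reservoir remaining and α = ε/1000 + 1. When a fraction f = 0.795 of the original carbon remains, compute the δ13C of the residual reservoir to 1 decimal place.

Rayleigh residual: δ_res = (δ₀ + 1000)·f^(α−1) − 1000
α = ε/1000 + 1 = 0.98590, so α − 1 = -0.01410
f^(α−1) = 0.795^(-0.01410) = 1.003240
δ_res = (-8.1 + 1000) × 1.003240 − 1000 = 995.114 − 1000 = -4.89 per mil

-4.9 per mil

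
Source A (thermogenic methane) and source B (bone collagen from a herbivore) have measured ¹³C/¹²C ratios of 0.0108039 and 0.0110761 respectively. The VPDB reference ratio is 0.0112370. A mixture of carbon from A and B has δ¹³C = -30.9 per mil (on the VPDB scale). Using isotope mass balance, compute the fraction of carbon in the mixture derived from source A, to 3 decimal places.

δ_A = (0.0108039/0.0112370 − 1)×1000 = (0.961458 − 1)×1000 = -38.542 per mil
δ_B = (0.0110761/0.0112370 − 1)×1000 = (0.985681 − 1)×1000 = -14.319 per mil
f_A = (δ_mix − δ_B)/(δ_A − δ_B) = (-30.9 − (-14.319))/(-38.542 − (-14.319))
f_A = -16.581 / -24.224 = 0.6845

0.685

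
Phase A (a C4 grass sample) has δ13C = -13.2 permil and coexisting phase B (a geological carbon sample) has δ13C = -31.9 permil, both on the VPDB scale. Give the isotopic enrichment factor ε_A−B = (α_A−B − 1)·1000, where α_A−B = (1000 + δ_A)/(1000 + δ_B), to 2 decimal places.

α_A−B = (1000 + -13.2) / (1000 + -31.9) = 986.8 / 968.1 = 1.019316
ε_A−B = (1.019316 − 1) × 1000 = 19.316 permil
(The approximation ε ≈ δ_A − δ_B would give 18.7 permil.)

19.32 permil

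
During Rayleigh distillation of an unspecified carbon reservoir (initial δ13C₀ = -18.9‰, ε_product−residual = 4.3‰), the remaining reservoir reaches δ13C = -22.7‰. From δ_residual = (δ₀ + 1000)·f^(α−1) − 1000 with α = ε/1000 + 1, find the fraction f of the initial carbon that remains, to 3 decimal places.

0.406

α − 1 = ε/1000 = 0.0043
(δ_res + 1000)/(δ₀ + 1000) = (-22.7 + 1000)/(-18.9 + 1000) = 977.3/981.1 = 0.996127
f = 0.996127^(1/0.0043) = exp(ln(0.996127)/0.0043) = exp(-0.00388/0.0043)
f = exp(-0.9025) = 0.4056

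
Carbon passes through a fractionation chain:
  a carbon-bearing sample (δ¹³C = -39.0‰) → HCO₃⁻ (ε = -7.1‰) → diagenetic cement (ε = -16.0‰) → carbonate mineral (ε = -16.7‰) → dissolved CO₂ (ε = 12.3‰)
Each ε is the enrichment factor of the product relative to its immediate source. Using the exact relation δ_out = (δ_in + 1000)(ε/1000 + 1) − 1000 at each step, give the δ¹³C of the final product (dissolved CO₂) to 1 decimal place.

step 1: δ = (-39.00 + 1000)·(-7.1/1000 + 1) − 1000 = -45.82‰
step 2: δ = (-45.82 + 1000)·(-16.0/1000 + 1) − 1000 = -61.09‰
step 3: δ = (-61.09 + 1000)·(-16.7/1000 + 1) − 1000 = -76.77‰
step 4: δ = (-76.77 + 1000)·(12.3/1000 + 1) − 1000 = -65.41‰

-65.4‰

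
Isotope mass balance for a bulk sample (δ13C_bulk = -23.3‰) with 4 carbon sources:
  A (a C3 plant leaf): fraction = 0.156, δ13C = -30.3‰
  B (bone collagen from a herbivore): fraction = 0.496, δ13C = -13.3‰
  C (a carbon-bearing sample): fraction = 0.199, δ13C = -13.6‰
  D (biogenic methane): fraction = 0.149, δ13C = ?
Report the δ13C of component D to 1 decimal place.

Isotope mass balance: δ_bulk = Σ fᵢ·δᵢ.
-23.3 = 0.156×(-30.3) + 0.496×(-13.3) + 0.199×(-13.6) + 0.149×δ_D
0.149·δ_D = -23.3 − (-14.030) = -9.270
δ_D = -9.270 / 0.149 = -62.21‰

-62.2‰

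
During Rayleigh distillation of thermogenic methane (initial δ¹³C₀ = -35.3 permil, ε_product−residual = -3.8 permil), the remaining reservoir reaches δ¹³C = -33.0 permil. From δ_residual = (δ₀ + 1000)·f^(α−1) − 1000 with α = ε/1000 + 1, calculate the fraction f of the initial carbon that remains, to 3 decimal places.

0.534

α − 1 = ε/1000 = -0.0038
(δ_res + 1000)/(δ₀ + 1000) = (-33.0 + 1000)/(-35.3 + 1000) = 967.0/964.7 = 1.002384
f = 1.002384^(1/-0.0038) = exp(ln(1.002384)/-0.0038) = exp(0.00238/-0.0038)
f = exp(-0.6267) = 0.5344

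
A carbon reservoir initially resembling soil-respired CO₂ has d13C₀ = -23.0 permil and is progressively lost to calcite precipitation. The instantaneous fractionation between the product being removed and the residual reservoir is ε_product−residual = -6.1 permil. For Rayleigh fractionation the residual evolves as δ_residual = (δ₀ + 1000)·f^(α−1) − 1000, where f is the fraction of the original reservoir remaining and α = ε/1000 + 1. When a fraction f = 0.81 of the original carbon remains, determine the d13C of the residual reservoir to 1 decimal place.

-21.7 permil

Rayleigh residual: δ_res = (δ₀ + 1000)·f^(α−1) − 1000
α = ε/1000 + 1 = 0.99390, so α − 1 = -0.00610
f^(α−1) = 0.81^(-0.00610) = 1.001286
δ_res = (-23.0 + 1000) × 1.001286 − 1000 = 978.257 − 1000 = -21.74 permil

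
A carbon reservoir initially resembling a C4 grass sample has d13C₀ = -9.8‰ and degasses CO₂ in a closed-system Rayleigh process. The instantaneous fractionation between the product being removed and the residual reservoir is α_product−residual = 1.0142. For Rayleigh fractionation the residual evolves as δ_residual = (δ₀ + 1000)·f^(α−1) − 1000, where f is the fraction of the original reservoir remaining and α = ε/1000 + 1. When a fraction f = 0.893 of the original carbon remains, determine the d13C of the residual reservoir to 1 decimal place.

-11.4‰

Rayleigh residual: δ_res = (δ₀ + 1000)·f^(α−1) − 1000
α − 1 = 0.01420
f^(α−1) = 0.893^(0.01420) = 0.998394
δ_res = (-9.8 + 1000) × 0.998394 − 1000 = 988.610 − 1000 = -11.39‰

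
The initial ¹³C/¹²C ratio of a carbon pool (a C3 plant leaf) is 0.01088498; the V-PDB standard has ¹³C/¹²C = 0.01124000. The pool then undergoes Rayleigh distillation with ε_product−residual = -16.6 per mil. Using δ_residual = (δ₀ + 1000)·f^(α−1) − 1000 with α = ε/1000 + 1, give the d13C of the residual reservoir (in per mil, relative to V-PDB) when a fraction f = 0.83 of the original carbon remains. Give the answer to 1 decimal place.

-28.6 per mil

δ₀ = (0.01088498/0.01124000 − 1)×1000 = (0.968415 − 1)×1000 = -31.585 per mil
α − 1 = ε/1000 = -0.0166
f^(α−1) = 0.83^(-0.0166) = 1.003098
δ_res = (-31.585 + 1000) × 1.003098 − 1000 = 971.415 − 1000 = -28.59 per mil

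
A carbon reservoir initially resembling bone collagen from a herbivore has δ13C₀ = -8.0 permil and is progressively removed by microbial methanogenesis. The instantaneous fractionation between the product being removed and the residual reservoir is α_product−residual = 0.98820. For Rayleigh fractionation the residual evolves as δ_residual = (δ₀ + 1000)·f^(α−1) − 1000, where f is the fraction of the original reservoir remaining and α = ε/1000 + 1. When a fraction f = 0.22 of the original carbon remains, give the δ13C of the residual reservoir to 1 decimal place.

9.9 permil

Rayleigh residual: δ_res = (δ₀ + 1000)·f^(α−1) − 1000
α − 1 = -0.01180
f^(α−1) = 0.22^(-0.01180) = 1.018027
δ_res = (-8.0 + 1000) × 1.018027 − 1000 = 1009.883 − 1000 = 9.88 permil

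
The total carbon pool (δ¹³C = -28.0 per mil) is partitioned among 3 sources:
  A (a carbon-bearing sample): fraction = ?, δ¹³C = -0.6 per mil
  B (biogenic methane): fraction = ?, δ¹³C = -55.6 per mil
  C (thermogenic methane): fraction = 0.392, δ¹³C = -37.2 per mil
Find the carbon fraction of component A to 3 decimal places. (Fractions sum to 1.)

Let f_A and f_B be the unknown fractions; fractions sum to 1 so f_A + f_B = 0.608.
Mass balance: Σ fᵢ·δᵢ = δ_bulk ⇒ f_A·(-0.6) + f_B·(-55.6) = -28.0 − (-14.582) = -13.418
Substitute f_B = 0.608 − f_A:
f_A·(-0.6 − -55.6) = -13.418 − 0.608×(-55.6) = 20.387
f_A = 20.387 / 55.0 = 0.3707

0.371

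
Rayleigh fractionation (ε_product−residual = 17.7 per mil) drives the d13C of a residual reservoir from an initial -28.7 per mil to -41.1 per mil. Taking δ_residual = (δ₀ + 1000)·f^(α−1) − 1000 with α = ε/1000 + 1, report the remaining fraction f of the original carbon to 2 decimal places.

α − 1 = ε/1000 = 0.0177
(δ_res + 1000)/(δ₀ + 1000) = (-41.1 + 1000)/(-28.7 + 1000) = 958.9/971.3 = 0.987234
f = 0.987234^(1/0.0177) = exp(ln(0.987234)/0.0177) = exp(-0.01285/0.0177)
f = exp(-0.7259) = 0.4839

0.48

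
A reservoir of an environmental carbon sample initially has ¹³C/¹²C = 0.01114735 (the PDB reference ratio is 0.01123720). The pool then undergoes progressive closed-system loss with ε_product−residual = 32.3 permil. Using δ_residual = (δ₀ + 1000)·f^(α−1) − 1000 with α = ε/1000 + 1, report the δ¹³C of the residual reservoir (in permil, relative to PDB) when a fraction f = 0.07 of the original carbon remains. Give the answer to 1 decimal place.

-89.6 permil

δ₀ = (0.01114735/0.01123720 − 1)×1000 = (0.992004 − 1)×1000 = -7.996 permil
α − 1 = ε/1000 = 0.0323
f^(α−1) = 0.07^(0.0323) = 0.917691
δ_res = (-7.996 + 1000) × 0.917691 − 1000 = 910.354 − 1000 = -89.65 permil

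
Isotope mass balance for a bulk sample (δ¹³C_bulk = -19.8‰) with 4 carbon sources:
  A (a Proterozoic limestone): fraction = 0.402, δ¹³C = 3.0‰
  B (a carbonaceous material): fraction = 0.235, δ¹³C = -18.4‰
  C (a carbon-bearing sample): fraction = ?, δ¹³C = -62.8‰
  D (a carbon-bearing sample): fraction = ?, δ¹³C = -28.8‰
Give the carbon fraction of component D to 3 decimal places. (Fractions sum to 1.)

Let f_D and f_C be the unknown fractions; fractions sum to 1 so f_D + f_C = 0.363.
Mass balance: Σ fᵢ·δᵢ = δ_bulk ⇒ f_D·(-28.8) + f_C·(-62.8) = -19.8 − (-3.118) = -16.682
Substitute f_C = 0.363 − f_D:
f_D·(-28.8 − -62.8) = -16.682 − 0.363×(-62.8) = 6.114
f_D = 6.114 / 34.0 = 0.1798

0.180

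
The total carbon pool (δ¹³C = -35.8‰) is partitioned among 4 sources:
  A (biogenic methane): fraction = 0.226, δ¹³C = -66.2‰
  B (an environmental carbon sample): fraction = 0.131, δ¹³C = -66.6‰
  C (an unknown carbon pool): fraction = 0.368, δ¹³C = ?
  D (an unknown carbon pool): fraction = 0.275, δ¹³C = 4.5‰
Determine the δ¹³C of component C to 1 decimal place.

Isotope mass balance: δ_bulk = Σ fᵢ·δᵢ.
-35.8 = 0.226×(-66.2) + 0.131×(-66.6) + 0.368×δ_C + 0.275×(4.5)
0.368·δ_C = -35.8 − (-22.448) = -13.352
δ_C = -13.352 / 0.368 = -36.28‰

-36.3‰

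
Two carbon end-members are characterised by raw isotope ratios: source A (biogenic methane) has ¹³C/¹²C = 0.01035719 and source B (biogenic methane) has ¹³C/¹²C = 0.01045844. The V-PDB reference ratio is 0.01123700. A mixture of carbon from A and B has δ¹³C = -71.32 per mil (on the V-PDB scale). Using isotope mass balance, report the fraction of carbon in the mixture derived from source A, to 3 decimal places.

δ_A = (0.01035719/0.01123700 − 1)×1000 = (0.921704 − 1)×1000 = -78.296 per mil
δ_B = (0.01045844/0.01123700 − 1)×1000 = (0.930715 − 1)×1000 = -69.285 per mil
f_A = (δ_mix − δ_B)/(δ_A − δ_B) = (-71.32 − (-69.285))/(-78.296 − (-69.285))
f_A = -2.035 / -9.010 = 0.2258

0.226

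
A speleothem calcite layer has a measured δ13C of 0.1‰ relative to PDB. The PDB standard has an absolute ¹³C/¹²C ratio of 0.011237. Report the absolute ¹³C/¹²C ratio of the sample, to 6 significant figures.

0.0112381

R_sample = R_standard × (δ13C/1000 + 1)
R_sample = 0.011237 × (0.1/1000 + 1) = 0.011237 × 1.000100
R_sample = 0.0112381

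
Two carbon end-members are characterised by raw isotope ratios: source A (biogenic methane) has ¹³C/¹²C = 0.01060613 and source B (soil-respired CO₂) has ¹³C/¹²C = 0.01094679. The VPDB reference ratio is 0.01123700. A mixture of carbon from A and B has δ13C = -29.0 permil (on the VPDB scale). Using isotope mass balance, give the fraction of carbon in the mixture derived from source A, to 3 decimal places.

δ_A = (0.01060613/0.01123700 − 1)×1000 = (0.943858 − 1)×1000 = -56.142 permil
δ_B = (0.01094679/0.01123700 − 1)×1000 = (0.974174 − 1)×1000 = -25.826 permil
f_A = (δ_mix − δ_B)/(δ_A − δ_B) = (-29.0 − (-25.826))/(-56.142 − (-25.826))
f_A = -3.174 / -30.316 = 0.1047

0.105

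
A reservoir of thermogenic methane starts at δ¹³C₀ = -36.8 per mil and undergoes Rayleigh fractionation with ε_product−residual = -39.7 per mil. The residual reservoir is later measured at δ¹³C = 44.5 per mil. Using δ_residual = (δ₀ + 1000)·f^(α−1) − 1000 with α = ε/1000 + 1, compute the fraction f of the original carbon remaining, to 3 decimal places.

α − 1 = ε/1000 = -0.0397
(δ_res + 1000)/(δ₀ + 1000) = (44.5 + 1000)/(-36.8 + 1000) = 1044.5/963.2 = 1.084406
f = 1.084406^(1/-0.0397) = exp(ln(1.084406)/-0.0397) = exp(0.08103/-0.0397)
f = exp(-2.0411) = 0.1299

0.130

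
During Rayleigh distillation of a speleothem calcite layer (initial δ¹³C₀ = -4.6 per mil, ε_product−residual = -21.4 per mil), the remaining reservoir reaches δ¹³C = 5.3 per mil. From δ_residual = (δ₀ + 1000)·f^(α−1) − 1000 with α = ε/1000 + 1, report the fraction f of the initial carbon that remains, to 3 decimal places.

0.630

α − 1 = ε/1000 = -0.0214
(δ_res + 1000)/(δ₀ + 1000) = (5.3 + 1000)/(-4.6 + 1000) = 1005.3/995.4 = 1.009946
f = 1.009946^(1/-0.0214) = exp(ln(1.009946)/-0.0214) = exp(0.00990/-0.0214)
f = exp(-0.4625) = 0.6297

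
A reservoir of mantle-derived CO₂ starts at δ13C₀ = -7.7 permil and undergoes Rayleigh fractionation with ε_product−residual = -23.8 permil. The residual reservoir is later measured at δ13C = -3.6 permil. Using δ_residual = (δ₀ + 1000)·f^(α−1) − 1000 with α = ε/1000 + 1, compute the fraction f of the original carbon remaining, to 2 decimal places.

0.84

α − 1 = ε/1000 = -0.0238
(δ_res + 1000)/(δ₀ + 1000) = (-3.6 + 1000)/(-7.7 + 1000) = 996.4/992.3 = 1.004132
f = 1.004132^(1/-0.0238) = exp(ln(1.004132)/-0.0238) = exp(0.00412/-0.0238)
f = exp(-0.1732) = 0.8409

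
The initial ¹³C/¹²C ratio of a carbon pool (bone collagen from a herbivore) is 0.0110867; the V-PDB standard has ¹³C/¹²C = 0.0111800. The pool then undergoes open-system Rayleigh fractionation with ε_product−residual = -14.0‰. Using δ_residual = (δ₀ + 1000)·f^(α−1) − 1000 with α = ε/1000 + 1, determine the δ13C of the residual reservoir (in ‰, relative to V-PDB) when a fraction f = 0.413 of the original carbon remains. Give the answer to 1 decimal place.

4.0‰

δ₀ = (0.0110867/0.0111800 − 1)×1000 = (0.991655 − 1)×1000 = -8.345‰
α − 1 = ε/1000 = -0.0140
f^(α−1) = 0.413^(-0.0140) = 1.012457
δ_res = (-8.345 + 1000) × 1.012457 − 1000 = 1004.008 − 1000 = 4.01‰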